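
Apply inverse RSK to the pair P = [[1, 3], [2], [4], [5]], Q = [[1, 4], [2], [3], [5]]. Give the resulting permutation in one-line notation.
Reverse RSK: for i = n, n-1, ..., 1, locate i in Q, remove the corresponding corner cell from P, and reverse-bump its entry up through P; the value ejected from row 1 is w(i).

So w = 5 4 2 3 1.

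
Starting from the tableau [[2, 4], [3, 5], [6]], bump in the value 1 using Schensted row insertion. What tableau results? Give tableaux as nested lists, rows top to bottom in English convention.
In row 1, 1 replaces 2 (the leftmost entry greater than 1); 2 is bumped to row 2. In row 2, 2 replaces 3 (the leftmost entry greater than 2); 3 is bumped to row 3. In row 3, 3 replaces 6 (the leftmost entry greater than 3); 6 is bumped to row 4. 6 starts a new row 4. The new tableau is [[1, 4], [2, 5], [3], [6]].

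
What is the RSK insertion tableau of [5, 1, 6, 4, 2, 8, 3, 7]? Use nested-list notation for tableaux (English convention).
Insert 5: appended to row 1. P = [[5]].
Insert 1: 1 bumps 5 from row 1; 5 starts row 2. P = [[1], [5]].
Insert 6: appended to row 1. P = [[1, 6], [5]].
Insert 4: 4 bumps 6 from row 1; 6 appends to row 2. P = [[1, 4], [5, 6]].
Insert 2: 2 bumps 4 from row 1; 4 bumps 5 from row 2; 5 starts row 3. P = [[1, 2], [4, 6], [5]].
Insert 8: appended to row 1. P = [[1, 2, 8], [4, 6], [5]].
Insert 3: 3 bumps 8 from row 1; 8 appends to row 2. P = [[1, 2, 3], [4, 6, 8], [5]].
Insert 7: appended to row 1. P = [[1, 2, 3, 7], [4, 6, 8], [5]].

So P = [[1, 2, 3, 7], [4, 6, 8], [5]].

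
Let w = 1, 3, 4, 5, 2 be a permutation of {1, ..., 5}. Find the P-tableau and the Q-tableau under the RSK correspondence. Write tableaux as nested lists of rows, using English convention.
Insert each entry of the permutation into P by Schensted row insertion, recording in Q the position of each new cell.

Insert 1: appended to row 1. P = [[1]], Q = [[1]].
Insert 3: appended to row 1. P = [[1, 3]], Q = [[1, 2]].
Insert 4: appended to row 1. P = [[1, 3, 4]], Q = [[1, 2, 3]].
Insert 5: appended to row 1. P = [[1, 3, 4, 5]], Q = [[1, 2, 3, 4]].
Insert 2: 2 bumps 3 from row 1; 3 starts row 2. P = [[1, 2, 4, 5], [3]], Q = [[1, 2, 3, 4], [5]].

So P = [[1, 2, 4, 5], [3]], Q = [[1, 2, 3, 4], [5]].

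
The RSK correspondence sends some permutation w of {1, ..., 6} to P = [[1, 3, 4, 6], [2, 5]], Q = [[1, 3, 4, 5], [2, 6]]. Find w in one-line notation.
Reverse RSK: for i = n, n-1, ..., 1, locate i in Q, remove the corresponding corner cell from P, and reverse-bump its entry up through P; the value ejected from row 1 is w(i).

So w = 2 1 3 5 6 4.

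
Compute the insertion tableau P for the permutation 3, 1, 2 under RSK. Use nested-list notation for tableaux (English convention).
After inserting 3: P = [[3]].
After inserting 1: P = [[1], [3]].
After inserting 2: P = [[1, 2], [3]].

So P = [[1, 2], [3]].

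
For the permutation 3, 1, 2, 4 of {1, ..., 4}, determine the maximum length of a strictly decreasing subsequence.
2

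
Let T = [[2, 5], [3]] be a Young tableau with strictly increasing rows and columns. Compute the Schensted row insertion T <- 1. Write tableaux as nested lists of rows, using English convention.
[[1, 5], [2], [3]]

In row 1, 1 replaces 2 (the leftmost entry greater than 1); 2 is bumped to row 2. In row 2, 2 replaces 3 (the leftmost entry greater than 2); 3 is bumped to row 3. 3 starts a new row 3. The new tableau is [[1, 5], [2], [3]].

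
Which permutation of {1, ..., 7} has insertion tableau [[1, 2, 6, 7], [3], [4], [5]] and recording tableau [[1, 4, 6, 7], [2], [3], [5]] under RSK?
5 4 1 3 2 6 7

Reverse the RSK construction: for i from n down to 1, find the cell of Q containing i, remove the entry at that cell from P, and reverse-bump it up through P; the value ejected from row 1 is w(i).

Step i=7: Q has 7 at row 1, column 4; remove that cell from P, ejecting 7. So w(7) = 7. P is now [[1, 2, 6], [3], [4], [5]].
Step i=6: Q has 6 at row 1, column 3; remove that cell from P, ejecting 6. So w(6) = 6. P is now [[1, 2], [3], [4], [5]].
Step i=5: Q has 5 at row 4, column 1; remove 5 from row 4 of P and reverse-bump: 5 enters row 3 and ejects 4; 4 enters row 2 and ejects 3; 3 enters row 1 and ejects 2. So w(5) = 2. P is now [[1, 3], [4], [5]].
Step i=4: Q has 4 at row 1, column 2; remove that cell from P, ejecting 3. So w(4) = 3. P is now [[1], [4], [5]].
Step i=3: Q has 3 at row 3, column 1; remove 5 from row 3 of P and reverse-bump: 5 enters row 2 and ejects 4; 4 enters row 1 and ejects 1. So w(3) = 1. P is now [[4], [5]].
Step i=2: Q has 2 at row 2, column 1; remove 5 from row 2 of P and reverse-bump: 5 enters row 1 and ejects 4. So w(2) = 4. P is now [[5]].
Step i=1: Q has 1 at row 1, column 1; remove that cell from P, ejecting 5. So w(1) = 5. P is now [].

So w = 5 4 1 3 2 6 7.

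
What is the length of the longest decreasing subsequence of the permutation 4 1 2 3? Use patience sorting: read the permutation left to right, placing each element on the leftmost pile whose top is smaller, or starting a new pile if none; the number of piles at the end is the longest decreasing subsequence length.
4: new pile. tops = [4]
1: new pile. tops = [4, 1]
2: onto pile 2 (replacing 1). tops = [4, 2]
3: onto pile 2 (replacing 2). tops = [4, 3]

2 piles, so the longest decreasing subsequence has length 2.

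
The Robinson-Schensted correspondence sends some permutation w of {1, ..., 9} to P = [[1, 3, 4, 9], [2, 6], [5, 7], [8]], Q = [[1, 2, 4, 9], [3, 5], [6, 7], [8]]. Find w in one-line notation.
Reverse the RSK construction: for i from n down to 1, find the cell of Q containing i, remove the entry at that cell from P, and reverse-bump it up through P; the value ejected from row 1 is w(i).

Step i=9: Q has 9 at row 1, column 4; remove that cell from P, ejecting 9. So w(9) = 9. P is now [[1, 3, 4], [2, 6], [5, 7], [8]].
Step i=8: Q has 8 at row 4, column 1; remove 8 from row 4 of P and reverse-bump: 8 enters row 3 and ejects 7; 7 enters row 2 and ejects 6; 6 enters row 1 and ejects 4. So w(8) = 4. P is now [[1, 3, 6], [2, 7], [5, 8]].
Step i=7: Q has 7 at row 3, column 2; remove 8 from row 3 of P and reverse-bump: 8 enters row 2 and ejects 7; 7 enters row 1 and ejects 6. So w(7) = 6. P is now [[1, 3, 7], [2, 8], [5]].
Step i=6: Q has 6 at row 3, column 1; remove 5 from row 3 of P and reverse-bump: 5 enters row 2 and ejects 2; 2 enters row 1 and ejects 1. So w(6) = 1. P is now [[2, 3, 7], [5, 8]].
Step i=5: Q has 5 at row 2, column 2; remove 8 from row 2 of P and reverse-bump: 8 enters row 1 and ejects 7. So w(5) = 7. P is now [[2, 3, 8], [5]].
Step i=4: Q has 4 at row 1, column 3; remove that cell from P, ejecting 8. So w(4) = 8. P is now [[2, 3], [5]].
Step i=3: Q has 3 at row 2, column 1; remove 5 from row 2 of P and reverse-bump: 5 enters row 1 and ejects 3. So w(3) = 3. P is now [[2, 5]].
Step i=2: Q has 2 at row 1, column 2; remove that cell from P, ejecting 5. So w(2) = 5. P is now [[2]].
Step i=1: Q has 1 at row 1, column 1; remove that cell from P, ejecting 2. So w(1) = 2. P is now [].

So w = 2 5 3 8 7 1 6 4 9.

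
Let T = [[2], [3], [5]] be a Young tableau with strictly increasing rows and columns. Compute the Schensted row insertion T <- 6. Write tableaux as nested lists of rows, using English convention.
6 is larger than every entry of row 1, so it is appended to row 1. The new tableau is [[2, 6], [3], [5]].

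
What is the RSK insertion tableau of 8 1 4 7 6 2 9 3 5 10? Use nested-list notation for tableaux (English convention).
Insert 8: appended to row 1. P = [[8]].
Insert 1: 1 bumps 8 from row 1; 8 starts row 2. P = [[1], [8]].
Insert 4: appended to row 1. P = [[1, 4], [8]].
Insert 7: appended to row 1. P = [[1, 4, 7], [8]].
Insert 6: 6 bumps 7 from row 1; 7 bumps 8 from row 2; 8 starts row 3. P = [[1, 4, 6], [7], [8]].
Insert 2: 2 bumps 4 from row 1; 4 bumps 7 from row 2; 7 bumps 8 from row 3; 8 starts row 4. P = [[1, 2, 6], [4], [7], [8]].
Insert 9: appended to row 1. P = [[1, 2, 6, 9], [4], [7], [8]].
Insert 3: 3 bumps 6 from row 1; 6 appends to row 2. P = [[1, 2, 3, 9], [4, 6], [7], [8]].
Insert 5: 5 bumps 9 from row 1; 9 appends to row 2. P = [[1, 2, 3, 5], [4, 6, 9], [7], [8]].
Insert 10: appended to row 1. P = [[1, 2, 3, 5, 10], [4, 6, 9], [7], [8]].

So P = [[1, 2, 3, 5, 10], [4, 6, 9], [7], [8]].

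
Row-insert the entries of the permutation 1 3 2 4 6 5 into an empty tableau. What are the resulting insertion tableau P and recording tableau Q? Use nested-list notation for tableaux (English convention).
Insert each entry of the permutation into P by Schensted row insertion, recording in Q the position of each new cell.

Insert 1: appended to row 1. P = [[1]], Q = [[1]].
Insert 3: appended to row 1. P = [[1, 3]], Q = [[1, 2]].
Insert 2: 2 bumps 3 from row 1; 3 starts row 2. P = [[1, 2], [3]], Q = [[1, 2], [3]].
Insert 4: appended to row 1. P = [[1, 2, 4], [3]], Q = [[1, 2, 4], [3]].
Insert 6: appended to row 1. P = [[1, 2, 4, 6], [3]], Q = [[1, 2, 4, 5], [3]].
Insert 5: 5 bumps 6 from row 1; 6 appends to row 2. P = [[1, 2, 4, 5], [3, 6]], Q = [[1, 2, 4, 5], [3, 6]].

So P = [[1, 2, 4, 5], [3, 6]], Q = [[1, 2, 4, 5], [3, 6]].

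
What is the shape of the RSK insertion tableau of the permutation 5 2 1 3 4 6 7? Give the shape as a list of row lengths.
[5, 1, 1]

Row-insert each entry into an empty tableau.

After inserting 5: P = [[5]].
After inserting 2: P = [[2], [5]].
After inserting 1: P = [[1], [2], [5]].
After inserting 3: P = [[1, 3], [2], [5]].
After inserting 4: P = [[1, 3, 4], [2], [5]].
After inserting 6: P = [[1, 3, 4, 6], [2], [5]].
After inserting 7: P = [[1, 3, 4, 6, 7], [2], [5]].

The final insertion tableau P = [[1, 3, 4, 6, 7], [2], [5]] has shape [5, 1, 1].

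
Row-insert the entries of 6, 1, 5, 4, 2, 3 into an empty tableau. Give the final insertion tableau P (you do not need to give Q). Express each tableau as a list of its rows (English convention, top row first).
Insert 6: appended to row 1. P = [[6]].
Insert 1: 1 bumps 6 from row 1; 6 starts row 2. P = [[1], [6]].
Insert 5: appended to row 1. P = [[1, 5], [6]].
Insert 4: 4 bumps 5 from row 1; 5 bumps 6 from row 2; 6 starts row 3. P = [[1, 4], [5], [6]].
Insert 2: 2 bumps 4 from row 1; 4 bumps 5 from row 2; 5 bumps 6 from row 3; 6 starts row 4. P = [[1, 2], [4], [5], [6]].
Insert 3: appended to row 1. P = [[1, 2, 3], [4], [5], [6]].

So P = [[1, 2, 3], [4], [5], [6]].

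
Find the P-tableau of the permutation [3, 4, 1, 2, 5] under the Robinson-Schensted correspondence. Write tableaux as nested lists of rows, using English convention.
Insert 3: appended to row 1. P = [[3]].
Insert 4: appended to row 1. P = [[3, 4]].
Insert 1: 1 bumps 3 from row 1; 3 starts row 2. P = [[1, 4], [3]].
Insert 2: 2 bumps 4 from row 1; 4 appends to row 2. P = [[1, 2], [3, 4]].
Insert 5: appended to row 1. P = [[1, 2, 5], [3, 4]].

So P = [[1, 2, 5], [3, 4]].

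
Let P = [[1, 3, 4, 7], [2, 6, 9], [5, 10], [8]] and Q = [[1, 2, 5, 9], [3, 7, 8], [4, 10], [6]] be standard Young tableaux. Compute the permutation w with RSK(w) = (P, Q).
Reverse the RSK construction: for i from n down to 1, find the cell of Q containing i, remove the entry at that cell from P, and reverse-bump it up through P; the value ejected from row 1 is w(i).

Step i=10: Q has 10 at row 3, column 2; remove 10 from row 3 of P and reverse-bump: 10 enters row 2 and ejects 9; 9 enters row 1 and ejects 7. So w(10) = 7. P is now [[1, 3, 4, 9], [2, 6, 10], [5], [8]].
Step i=9: Q has 9 at row 1, column 4; remove that cell from P, ejecting 9. So w(9) = 9. P is now [[1, 3, 4], [2, 6, 10], [5], [8]].
Step i=8: Q has 8 at row 2, column 3; remove 10 from row 2 of P and reverse-bump: 10 enters row 1 and ejects 4. So w(8) = 4. P is now [[1, 3, 10], [2, 6], [5], [8]].
Step i=7: Q has 7 at row 2, column 2; remove 6 from row 2 of P and reverse-bump: 6 enters row 1 and ejects 3. So w(7) = 3. P is now [[1, 6, 10], [2], [5], [8]].
Step i=6: Q has 6 at row 4, column 1; remove 8 from row 4 of P and reverse-bump: 8 enters row 3 and ejects 5; 5 enters row 2 and ejects 2; 2 enters row 1 and ejects 1. So w(6) = 1. P is now [[2, 6, 10], [5], [8]].
Step i=5: Q has 5 at row 1, column 3; remove that cell from P, ejecting 10. So w(5) = 10. P is now [[2, 6], [5], [8]].
Step i=4: Q has 4 at row 3, column 1; remove 8 from row 3 of P and reverse-bump: 8 enters row 2 and ejects 5; 5 enters row 1 and ejects 2. So w(4) = 2. P is now [[5, 6], [8]].
Step i=3: Q has 3 at row 2, column 1; remove 8 from row 2 of P and reverse-bump: 8 enters row 1 and ejects 6. So w(3) = 6. P is now [[5, 8]].
Step i=2: Q has 2 at row 1, column 2; remove that cell from P, ejecting 8. So w(2) = 8. P is now [[5]].
Step i=1: Q has 1 at row 1, column 1; remove that cell from P, ejecting 5. So w(1) = 5. P is now [].

So w = 5 8 6 2 10 1 3 4 9 7.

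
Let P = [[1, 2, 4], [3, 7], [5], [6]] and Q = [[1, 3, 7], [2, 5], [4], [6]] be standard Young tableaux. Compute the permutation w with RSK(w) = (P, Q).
Reverse the RSK construction: for i from n down to 1, find the cell of Q containing i, remove the entry at that cell from P, and reverse-bump it up through P; the value ejected from row 1 is w(i).

Step i=7: Q has 7 at row 1, column 3; remove that cell from P, ejecting 4. So w(7) = 4. P is now [[1, 2], [3, 7], [5], [6]].
Step i=6: Q has 6 at row 4, column 1; remove 6 from row 4 of P and reverse-bump: 6 enters row 3 and ejects 5; 5 enters row 2 and ejects 3; 3 enters row 1 and ejects 2. So w(6) = 2. P is now [[1, 3], [5, 7], [6]].
Step i=5: Q has 5 at row 2, column 2; remove 7 from row 2 of P and reverse-bump: 7 enters row 1 and ejects 3. So w(5) = 3. P is now [[1, 7], [5], [6]].
Step i=4: Q has 4 at row 3, column 1; remove 6 from row 3 of P and reverse-bump: 6 enters row 2 and ejects 5; 5 enters row 1 and ejects 1. So w(4) = 1. P is now [[5, 7], [6]].
Step i=3: Q has 3 at row 1, column 2; remove that cell from P, ejecting 7. So w(3) = 7. P is now [[5], [6]].
Step i=2: Q has 2 at row 2, column 1; remove 6 from row 2 of P and reverse-bump: 6 enters row 1 and ejects 5. So w(2) = 5. P is now [[6]].
Step i=1: Q has 1 at row 1, column 1; remove that cell from P, ejecting 6. So w(1) = 6. P is now [].

So w = 6 5 7 1 3 2 4.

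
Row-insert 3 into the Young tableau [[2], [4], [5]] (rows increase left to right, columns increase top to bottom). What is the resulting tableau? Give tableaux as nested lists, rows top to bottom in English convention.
[[2, 3], [4], [5]]

3 is larger than every entry of row 1, so it is appended to row 1. The new tableau is [[2, 3], [4], [5]].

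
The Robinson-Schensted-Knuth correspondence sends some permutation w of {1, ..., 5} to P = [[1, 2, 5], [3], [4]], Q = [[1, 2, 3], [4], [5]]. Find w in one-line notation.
1 4 5 3 2

Reverse the RSK construction: for i from n down to 1, find the cell of Q containing i, remove the entry at that cell from P, and reverse-bump it up through P; the value ejected from row 1 is w(i).

Step i=5: Q has 5 at row 3, column 1; remove 4 from row 3 of P and reverse-bump: 4 enters row 2 and ejects 3; 3 enters row 1 and ejects 2. So w(5) = 2. P is now [[1, 3, 5], [4]].
Step i=4: Q has 4 at row 2, column 1; remove 4 from row 2 of P and reverse-bump: 4 enters row 1 and ejects 3. So w(4) = 3. P is now [[1, 4, 5]].
Step i=3: Q has 3 at row 1, column 3; remove that cell from P, ejecting 5. So w(3) = 5. P is now [[1, 4]].
Step i=2: Q has 2 at row 1, column 2; remove that cell from P, ejecting 4. So w(2) = 4. P is now [[1]].
Step i=1: Q has 1 at row 1, column 1; remove that cell from P, ejecting 1. So w(1) = 1. P is now [].

So w = 1 4 5 3 2.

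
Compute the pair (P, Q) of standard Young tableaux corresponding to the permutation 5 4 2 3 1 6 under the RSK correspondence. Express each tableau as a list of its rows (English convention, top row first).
Insert each entry of the permutation into P by Schensted row insertion, recording in Q the position of each new cell.

Insert 5: appended to row 1. P = [[5]].
Insert 4: 4 bumps 5 from row 1; 5 starts row 2. P = [[4], [5]].
Insert 2: 2 bumps 4 from row 1; 4 bumps 5 from row 2; 5 starts row 3. P = [[2], [4], [5]].
Insert 3: appended to row 1. P = [[2, 3], [4], [5]].
Insert 1: 1 bumps 2 from row 1; 2 bumps 4 from row 2; 4 bumps 5 from row 3; 5 starts row 4. P = [[1, 3], [2], [4], [5]].
Insert 6: appended to row 1. P = [[1, 3, 6], [2], [4], [5]].

So P = [[1, 3, 6], [2], [4], [5]], Q = [[1, 4, 6], [2], [3], [5]].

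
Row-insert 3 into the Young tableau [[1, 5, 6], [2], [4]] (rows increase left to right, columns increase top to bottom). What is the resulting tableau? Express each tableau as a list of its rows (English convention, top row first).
[[1, 3, 6], [2, 5], [4]]

In row 1, 3 replaces 5 (the leftmost entry greater than 3); 5 is bumped to row 2. 5 is appended to row 2. The new tableau is [[1, 3, 6], [2, 5], [4]].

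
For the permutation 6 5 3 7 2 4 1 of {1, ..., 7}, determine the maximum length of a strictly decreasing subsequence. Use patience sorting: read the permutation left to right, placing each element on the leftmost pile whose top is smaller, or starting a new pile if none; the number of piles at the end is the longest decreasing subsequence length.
5

6: new pile. tops = [6]
5: new pile. tops = [6, 5]
3: new pile. tops = [6, 5, 3]
7: onto pile 1 (replacing 6). tops = [7, 5, 3]
2: new pile. tops = [7, 5, 3, 2]
4: onto pile 3 (replacing 3). tops = [7, 5, 4, 2]
1: new pile. tops = [7, 5, 4, 2, 1]

5 piles, so the longest decreasing subsequence has length 5.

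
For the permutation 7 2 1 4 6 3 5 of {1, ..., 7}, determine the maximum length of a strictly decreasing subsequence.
3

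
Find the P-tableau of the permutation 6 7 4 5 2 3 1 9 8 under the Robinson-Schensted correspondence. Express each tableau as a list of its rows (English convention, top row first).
Insert 6: appended to row 1. P = [[6]].
Insert 7: appended to row 1. P = [[6, 7]].
Insert 4: 4 bumps 6 from row 1; 6 starts row 2. P = [[4, 7], [6]].
Insert 5: 5 bumps 7 from row 1; 7 appends to row 2. P = [[4, 5], [6, 7]].
Insert 2: 2 bumps 4 from row 1; 4 bumps 6 from row 2; 6 starts row 3. P = [[2, 5], [4, 7], [6]].
Insert 3: 3 bumps 5 from row 1; 5 bumps 7 from row 2; 7 appends to row 3. P = [[2, 3], [4, 5], [6, 7]].
Insert 1: 1 bumps 2 from row 1; 2 bumps 4 from row 2; 4 bumps 6 from row 3; 6 starts row 4. P = [[1, 3], [2, 5], [4, 7], [6]].
Insert 9: appended to row 1. P = [[1, 3, 9], [2, 5], [4, 7], [6]].
Insert 8: 8 bumps 9 from row 1; 9 appends to row 2. P = [[1, 3, 8], [2, 5, 9], [4, 7], [6]].

So P = [[1, 3, 8], [2, 5, 9], [4, 7], [6]].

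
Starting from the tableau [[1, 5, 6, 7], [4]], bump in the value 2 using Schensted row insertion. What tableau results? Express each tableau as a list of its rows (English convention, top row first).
In row 1, 2 replaces 5 (the leftmost entry greater than 2); 5 is bumped to row 2. 5 is appended to row 2. The new tableau is [[1, 2, 6, 7], [4, 5]].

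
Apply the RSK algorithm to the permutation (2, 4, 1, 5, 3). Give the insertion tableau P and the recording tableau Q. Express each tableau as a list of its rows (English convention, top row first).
P = [[1, 3, 5], [2, 4]], Q = [[1, 2, 4], [3, 5]]

Insert each entry of the permutation into P by Schensted row insertion, recording in Q the position of each new cell.

Insert 2: appended to row 1. P = [[2]].
Insert 4: appended to row 1. P = [[2, 4]].
Insert 1: 1 bumps 2 from row 1; 2 starts row 2. P = [[1, 4], [2]].
Insert 5: appended to row 1. P = [[1, 4, 5], [2]].
Insert 3: 3 bumps 4 from row 1; 4 appends to row 2. P = [[1, 3, 5], [2, 4]].

So P = [[1, 3, 5], [2, 4]], Q = [[1, 2, 4], [3, 5]].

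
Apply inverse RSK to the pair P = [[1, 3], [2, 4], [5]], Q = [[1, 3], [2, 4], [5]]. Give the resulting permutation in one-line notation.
Reverse the RSK construction: for i from n down to 1, find the cell of Q containing i, remove the entry at that cell from P, and reverse-bump it up through P; the value ejected from row 1 is w(i).

Step i=5: Q has 5 at row 3, column 1; remove 5 from row 3 of P and reverse-bump: 5 enters row 2 and ejects 4; 4 enters row 1 and ejects 3. So w(5) = 3. P is now [[1, 4], [2, 5]].
Step i=4: Q has 4 at row 2, column 2; remove 5 from row 2 of P and reverse-bump: 5 enters row 1 and ejects 4. So w(4) = 4. P is now [[1, 5], [2]].
Step i=3: Q has 3 at row 1, column 2; remove that cell from P, ejecting 5. So w(3) = 5. P is now [[1], [2]].
Step i=2: Q has 2 at row 2, column 1; remove 2 from row 2 of P and reverse-bump: 2 enters row 1 and ejects 1. So w(2) = 1. P is now [[2]].
Step i=1: Q has 1 at row 1, column 1; remove that cell from P, ejecting 2. So w(1) = 2. P is now [].

So w = 2 1 5 4 3.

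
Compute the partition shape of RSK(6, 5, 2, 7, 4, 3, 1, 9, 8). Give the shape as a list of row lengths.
[3, 3, 1, 1, 1]

Row-insert each entry into an empty tableau.

After inserting 6: P = [[6]].
After inserting 5: P = [[5], [6]].
After inserting 2: P = [[2], [5], [6]].
After inserting 7: P = [[2, 7], [5], [6]].
After inserting 4: P = [[2, 4], [5, 7], [6]].
After inserting 3: P = [[2, 3], [4, 7], [5], [6]].
After inserting 1: P = [[1, 3], [2, 7], [4], [5], [6]].
After inserting 9: P = [[1, 3, 9], [2, 7], [4], [5], [6]].
After inserting 8: P = [[1, 3, 8], [2, 7, 9], [4], [5], [6]].

The final insertion tableau P = [[1, 3, 8], [2, 7, 9], [4], [5], [6]] has shape [3, 3, 1, 1, 1].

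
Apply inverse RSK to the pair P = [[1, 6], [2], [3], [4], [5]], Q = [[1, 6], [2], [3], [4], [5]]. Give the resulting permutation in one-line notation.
Reverse the RSK construction: for i from n down to 1, find the cell of Q containing i, remove the entry at that cell from P, and reverse-bump it up through P; the value ejected from row 1 is w(i).

Step i=6: Q has 6 at row 1, column 2; remove that cell from P, ejecting 6. So w(6) = 6. P is now [[1], [2], [3], [4], [5]].
Step i=5: Q has 5 at row 5, column 1; remove 5 from row 5 of P and reverse-bump: 5 enters row 4 and ejects 4; 4 enters row 3 and ejects 3; 3 enters row 2 and ejects 2; 2 enters row 1 and ejects 1. So w(5) = 1. P is now [[2], [3], [4], [5]].
Step i=4: Q has 4 at row 4, column 1; remove 5 from row 4 of P and reverse-bump: 5 enters row 3 and ejects 4; 4 enters row 2 and ejects 3; 3 enters row 1 and ejects 2. So w(4) = 2. P is now [[3], [4], [5]].
Step i=3: Q has 3 at row 3, column 1; remove 5 from row 3 of P and reverse-bump: 5 enters row 2 and ejects 4; 4 enters row 1 and ejects 3. So w(3) = 3. P is now [[4], [5]].
Step i=2: Q has 2 at row 2, column 1; remove 5 from row 2 of P and reverse-bump: 5 enters row 1 and ejects 4. So w(2) = 4. P is now [[5]].
Step i=1: Q has 1 at row 1, column 1; remove that cell from P, ejecting 5. So w(1) = 5. P is now [].

So w = 5 4 3 2 1 6.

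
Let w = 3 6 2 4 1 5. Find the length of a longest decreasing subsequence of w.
3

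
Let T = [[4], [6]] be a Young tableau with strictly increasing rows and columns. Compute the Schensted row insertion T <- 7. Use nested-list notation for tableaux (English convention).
[[4, 7], [6]]

7 is larger than every entry of row 1, so it is appended to row 1. The new tableau is [[4, 7], [6]].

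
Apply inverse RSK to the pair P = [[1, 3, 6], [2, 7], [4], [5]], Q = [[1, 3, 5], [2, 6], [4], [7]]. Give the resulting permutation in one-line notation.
5 2 4 3 7 6 1

Reverse the RSK construction: for i from n down to 1, find the cell of Q containing i, remove the entry at that cell from P, and reverse-bump it up through P; the value ejected from row 1 is w(i).

Step i=7: Q has 7 at row 4, column 1; remove 5 from row 4 of P and reverse-bump: 5 enters row 3 and ejects 4; 4 enters row 2 and ejects 2; 2 enters row 1 and ejects 1. So w(7) = 1. P is now [[2, 3, 6], [4, 7], [5]].
Step i=6: Q has 6 at row 2, column 2; remove 7 from row 2 of P and reverse-bump: 7 enters row 1 and ejects 6. So w(6) = 6. P is now [[2, 3, 7], [4], [5]].
Step i=5: Q has 5 at row 1, column 3; remove that cell from P, ejecting 7. So w(5) = 7. P is now [[2, 3], [4], [5]].
Step i=4: Q has 4 at row 3, column 1; remove 5 from row 3 of P and reverse-bump: 5 enters row 2 and ejects 4; 4 enters row 1 and ejects 3. So w(4) = 3. P is now [[2, 4], [5]].
Step i=3: Q has 3 at row 1, column 2; remove that cell from P, ejecting 4. So w(3) = 4. P is now [[2], [5]].
Step i=2: Q has 2 at row 2, column 1; remove 5 from row 2 of P and reverse-bump: 5 enters row 1 and ejects 2. So w(2) = 2. P is now [[5]].
Step i=1: Q has 1 at row 1, column 1; remove that cell from P, ejecting 5. So w(1) = 5. P is now [].

So w = 5 2 4 3 7 6 1.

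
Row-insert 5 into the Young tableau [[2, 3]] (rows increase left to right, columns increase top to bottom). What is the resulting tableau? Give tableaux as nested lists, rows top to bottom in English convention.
5 is larger than every entry of row 1, so it is appended to row 1. The new tableau is [[2, 3, 5]].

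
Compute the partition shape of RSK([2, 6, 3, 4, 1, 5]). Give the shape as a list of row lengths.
RSK row insertion gives P = [[1, 3, 4, 5], [2], [6]], which has shape [4, 1, 1].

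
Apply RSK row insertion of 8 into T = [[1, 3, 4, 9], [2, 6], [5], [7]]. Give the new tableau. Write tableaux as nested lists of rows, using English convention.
[[1, 3, 4, 8], [2, 6, 9], [5], [7]]

In row 1, 8 replaces 9 (the leftmost entry greater than 8); 9 is bumped to row 2. 9 is appended to row 2. The new tableau is [[1, 3, 4, 8], [2, 6, 9], [5], [7]].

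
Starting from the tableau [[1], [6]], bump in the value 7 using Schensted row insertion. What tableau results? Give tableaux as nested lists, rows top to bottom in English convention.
7 is larger than every entry of row 1, so it is appended to row 1. The new tableau is [[1, 7], [6]].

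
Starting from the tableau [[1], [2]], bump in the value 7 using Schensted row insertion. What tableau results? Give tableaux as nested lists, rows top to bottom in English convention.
7 is larger than every entry of row 1, so it is appended to row 1. The new tableau is [[1, 7], [2]].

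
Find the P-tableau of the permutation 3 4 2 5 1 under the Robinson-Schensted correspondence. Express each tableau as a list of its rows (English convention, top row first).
P = [[1, 4, 5], [2], [3]]

Insert 3: appended to row 1. P = [[3]].
Insert 4: appended to row 1. P = [[3, 4]].
Insert 2: 2 bumps 3 from row 1; 3 starts row 2. P = [[2, 4], [3]].
Insert 5: appended to row 1. P = [[2, 4, 5], [3]].
Insert 1: 1 bumps 2 from row 1; 2 bumps 3 from row 2; 3 starts row 3. P = [[1, 4, 5], [2], [3]].

So P = [[1, 4, 5], [2], [3]].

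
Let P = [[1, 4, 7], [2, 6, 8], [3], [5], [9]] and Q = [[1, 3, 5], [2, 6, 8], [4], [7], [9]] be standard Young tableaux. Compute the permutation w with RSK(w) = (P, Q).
Reverse RSK: for i = n, n-1, ..., 1, locate i in Q, remove the corresponding corner cell from P, and reverse-bump its entry up through P; the value ejected from row 1 is w(i).

So w = 9 5 6 3 8 4 2 7 1.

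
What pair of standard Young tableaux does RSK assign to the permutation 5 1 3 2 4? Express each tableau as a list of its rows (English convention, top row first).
Insert each entry of the permutation into P by Schensted row insertion, recording in Q the position of each new cell.

Insert 5: appended to row 1. P = [[5]].
Insert 1: 1 bumps 5 from row 1; 5 starts row 2. P = [[1], [5]].
Insert 3: appended to row 1. P = [[1, 3], [5]].
Insert 2: 2 bumps 3 from row 1; 3 bumps 5 from row 2; 5 starts row 3. P = [[1, 2], [3], [5]].
Insert 4: appended to row 1. P = [[1, 2, 4], [3], [5]].

So P = [[1, 2, 4], [3], [5]], Q = [[1, 3, 5], [2], [4]].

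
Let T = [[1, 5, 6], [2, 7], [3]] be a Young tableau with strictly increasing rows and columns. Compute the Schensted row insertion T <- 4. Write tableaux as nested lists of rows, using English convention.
In row 1, 4 replaces 5 (the leftmost entry greater than 4); 5 is bumped to row 2. In row 2, 5 replaces 7 (the leftmost entry greater than 5); 7 is bumped to row 3. 7 is appended to row 3. The new tableau is [[1, 4, 6], [2, 5], [3, 7]].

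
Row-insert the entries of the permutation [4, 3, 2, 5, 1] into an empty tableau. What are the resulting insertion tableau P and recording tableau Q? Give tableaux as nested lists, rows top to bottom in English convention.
P = [[1, 5], [2], [3], [4]], Q = [[1, 4], [2], [3], [5]]

Insert each entry of the permutation into P by Schensted row insertion, recording in Q the position of each new cell.

Insert 4: appended to row 1. P = [[4]].
Insert 3: 3 bumps 4 from row 1; 4 starts row 2. P = [[3], [4]].
Insert 2: 2 bumps 3 from row 1; 3 bumps 4 from row 2; 4 starts row 3. P = [[2], [3], [4]].
Insert 5: appended to row 1. P = [[2, 5], [3], [4]].
Insert 1: 1 bumps 2 from row 1; 2 bumps 3 from row 2; 3 bumps 4 from row 3; 4 starts row 4. P = [[1, 5], [2], [3], [4]].

So P = [[1, 5], [2], [3], [4]], Q = [[1, 4], [2], [3], [5]].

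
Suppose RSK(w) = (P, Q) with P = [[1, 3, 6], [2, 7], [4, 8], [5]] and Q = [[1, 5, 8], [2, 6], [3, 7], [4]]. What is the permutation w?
Reverse the RSK construction: for i from n down to 1, find the cell of Q containing i, remove the entry at that cell from P, and reverse-bump it up through P; the value ejected from row 1 is w(i).

Step i=8: Q has 8 at row 1, column 3; remove that cell from P, ejecting 6. So w(8) = 6. P is now [[1, 3], [2, 7], [4, 8], [5]].
Step i=7: Q has 7 at row 3, column 2; remove 8 from row 3 of P and reverse-bump: 8 enters row 2 and ejects 7; 7 enters row 1 and ejects 3. So w(7) = 3. P is now [[1, 7], [2, 8], [4], [5]].
Step i=6: Q has 6 at row 2, column 2; remove 8 from row 2 of P and reverse-bump: 8 enters row 1 and ejects 7. So w(6) = 7. P is now [[1, 8], [2], [4], [5]].
Step i=5: Q has 5 at row 1, column 2; remove that cell from P, ejecting 8. So w(5) = 8. P is now [[1], [2], [4], [5]].
Step i=4: Q has 4 at row 4, column 1; remove 5 from row 4 of P and reverse-bump: 5 enters row 3 and ejects 4; 4 enters row 2 and ejects 2; 2 enters row 1 and ejects 1. So w(4) = 1. P is now [[2], [4], [5]].
Step i=3: Q has 3 at row 3, column 1; remove 5 from row 3 of P and reverse-bump: 5 enters row 2 and ejects 4; 4 enters row 1 and ejects 2. So w(3) = 2. P is now [[4], [5]].
Step i=2: Q has 2 at row 2, column 1; remove 5 from row 2 of P and reverse-bump: 5 enters row 1 and ejects 4. So w(2) = 4. P is now [[5]].
Step i=1: Q has 1 at row 1, column 1; remove that cell from P, ejecting 5. So w(1) = 5. P is now [].

So w = 5 4 2 1 8 7 3 6.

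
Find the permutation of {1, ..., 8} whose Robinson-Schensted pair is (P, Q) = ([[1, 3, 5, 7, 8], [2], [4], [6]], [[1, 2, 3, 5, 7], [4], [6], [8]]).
2 4 6 5 7 3 8 1

Reverse RSK: for i = n, n-1, ..., 1, locate i in Q, remove the corresponding corner cell from P, and reverse-bump its entry up through P; the value ejected from row 1 is w(i).

So w = 2 4 6 5 7 3 8 1.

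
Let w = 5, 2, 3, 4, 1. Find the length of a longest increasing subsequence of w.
3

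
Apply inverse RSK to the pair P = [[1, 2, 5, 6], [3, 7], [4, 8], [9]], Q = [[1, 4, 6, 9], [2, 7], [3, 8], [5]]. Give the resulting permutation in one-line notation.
Reverse the RSK construction: for i from n down to 1, find the cell of Q containing i, remove the entry at that cell from P, and reverse-bump it up through P; the value ejected from row 1 is w(i).

Step i=9: Q has 9 at row 1, column 4; remove that cell from P, ejecting 6. So w(9) = 6. P is now [[1, 2, 5], [3, 7], [4, 8], [9]].
Step i=8: Q has 8 at row 3, column 2; remove 8 from row 3 of P and reverse-bump: 8 enters row 2 and ejects 7; 7 enters row 1 and ejects 5. So w(8) = 5. P is now [[1, 2, 7], [3, 8], [4], [9]].
Step i=7: Q has 7 at row 2, column 2; remove 8 from row 2 of P and reverse-bump: 8 enters row 1 and ejects 7. So w(7) = 7. P is now [[1, 2, 8], [3], [4], [9]].
Step i=6: Q has 6 at row 1, column 3; remove that cell from P, ejecting 8. So w(6) = 8. P is now [[1, 2], [3], [4], [9]].
Step i=5: Q has 5 at row 4, column 1; remove 9 from row 4 of P and reverse-bump: 9 enters row 3 and ejects 4; 4 enters row 2 and ejects 3; 3 enters row 1 and ejects 2. So w(5) = 2. P is now [[1, 3], [4], [9]].
Step i=4: Q has 4 at row 1, column 2; remove that cell from P, ejecting 3. So w(4) = 3. P is now [[1], [4], [9]].
Step i=3: Q has 3 at row 3, column 1; remove 9 from row 3 of P and reverse-bump: 9 enters row 2 and ejects 4; 4 enters row 1 and ejects 1. So w(3) = 1. P is now [[4], [9]].
Step i=2: Q has 2 at row 2, column 1; remove 9 from row 2 of P and reverse-bump: 9 enters row 1 and ejects 4. So w(2) = 4. P is now [[9]].
Step i=1: Q has 1 at row 1, column 1; remove that cell from P, ejecting 9. So w(1) = 9. P is now [].

So w = 9 4 1 3 2 8 7 5 6.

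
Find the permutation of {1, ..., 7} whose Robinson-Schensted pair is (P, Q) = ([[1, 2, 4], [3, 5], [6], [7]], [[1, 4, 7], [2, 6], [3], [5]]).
Reverse the RSK construction: for i from n down to 1, find the cell of Q containing i, remove the entry at that cell from P, and reverse-bump it up through P; the value ejected from row 1 is w(i).

Step i=7: Q has 7 at row 1, column 3; remove that cell from P, ejecting 4. So w(7) = 4. P is now [[1, 2], [3, 5], [6], [7]].
Step i=6: Q has 6 at row 2, column 2; remove 5 from row 2 of P and reverse-bump: 5 enters row 1 and ejects 2. So w(6) = 2. P is now [[1, 5], [3], [6], [7]].
Step i=5: Q has 5 at row 4, column 1; remove 7 from row 4 of P and reverse-bump: 7 enters row 3 and ejects 6; 6 enters row 2 and ejects 3; 3 enters row 1 and ejects 1. So w(5) = 1. P is now [[3, 5], [6], [7]].
Step i=4: Q has 4 at row 1, column 2; remove that cell from P, ejecting 5. So w(4) = 5. P is now [[3], [6], [7]].
Step i=3: Q has 3 at row 3, column 1; remove 7 from row 3 of P and reverse-bump: 7 enters row 2 and ejects 6; 6 enters row 1 and ejects 3. So w(3) = 3. P is now [[6], [7]].
Step i=2: Q has 2 at row 2, column 1; remove 7 from row 2 of P and reverse-bump: 7 enters row 1 and ejects 6. So w(2) = 6. P is now [[7]].
Step i=1: Q has 1 at row 1, column 1; remove that cell from P, ejecting 7. So w(1) = 7. P is now [].

So w = 7 6 3 5 1 2 4.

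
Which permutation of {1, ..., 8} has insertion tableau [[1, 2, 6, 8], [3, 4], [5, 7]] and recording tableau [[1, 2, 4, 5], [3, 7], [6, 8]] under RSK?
3 5 4 7 8 1 6 2

Reverse RSK: for i = n, n-1, ..., 1, locate i in Q, remove the corresponding corner cell from P, and reverse-bump its entry up through P; the value ejected from row 1 is w(i).

So w = 3 5 4 7 8 1 6 2.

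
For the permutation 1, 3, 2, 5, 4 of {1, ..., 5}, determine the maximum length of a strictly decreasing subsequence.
2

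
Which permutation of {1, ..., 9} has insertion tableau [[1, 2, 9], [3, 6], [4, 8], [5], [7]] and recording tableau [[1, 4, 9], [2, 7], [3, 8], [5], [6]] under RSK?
7 5 4 8 3 1 6 2 9

Reverse the RSK construction: for i from n down to 1, find the cell of Q containing i, remove the entry at that cell from P, and reverse-bump it up through P; the value ejected from row 1 is w(i).

Step i=9: Q has 9 at row 1, column 3; remove that cell from P, ejecting 9. So w(9) = 9. P is now [[1, 2], [3, 6], [4, 8], [5], [7]].
Step i=8: Q has 8 at row 3, column 2; remove 8 from row 3 of P and reverse-bump: 8 enters row 2 and ejects 6; 6 enters row 1 and ejects 2. So w(8) = 2. P is now [[1, 6], [3, 8], [4], [5], [7]].
Step i=7: Q has 7 at row 2, column 2; remove 8 from row 2 of P and reverse-bump: 8 enters row 1 and ejects 6. So w(7) = 6. P is now [[1, 8], [3], [4], [5], [7]].
Step i=6: Q has 6 at row 5, column 1; remove 7 from row 5 of P and reverse-bump: 7 enters row 4 and ejects 5; 5 enters row 3 and ejects 4; 4 enters row 2 and ejects 3; 3 enters row 1 and ejects 1. So w(6) = 1. P is now [[3, 8], [4], [5], [7]].
Step i=5: Q has 5 at row 4, column 1; remove 7 from row 4 of P and reverse-bump: 7 enters row 3 and ejects 5; 5 enters row 2 and ejects 4; 4 enters row 1 and ejects 3. So w(5) = 3. P is now [[4, 8], [5], [7]].
Step i=4: Q has 4 at row 1, column 2; remove that cell from P, ejecting 8. So w(4) = 8. P is now [[4], [5], [7]].
Step i=3: Q has 3 at row 3, column 1; remove 7 from row 3 of P and reverse-bump: 7 enters row 2 and ejects 5; 5 enters row 1 and ejects 4. So w(3) = 4. P is now [[5], [7]].
Step i=2: Q has 2 at row 2, column 1; remove 7 from row 2 of P and reverse-bump: 7 enters row 1 and ejects 5. So w(2) = 5. P is now [[7]].
Step i=1: Q has 1 at row 1, column 1; remove that cell from P, ejecting 7. So w(1) = 7. P is now [].

So w = 7 5 4 8 3 1 6 2 9.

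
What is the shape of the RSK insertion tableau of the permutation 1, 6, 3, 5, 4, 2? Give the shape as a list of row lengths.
[3, 1, 1, 1]

Row-insert each entry into an empty tableau.

After inserting 1: P = [[1]].
After inserting 6: P = [[1, 6]].
After inserting 3: P = [[1, 3], [6]].
After inserting 5: P = [[1, 3, 5], [6]].
After inserting 4: P = [[1, 3, 4], [5], [6]].
After inserting 2: P = [[1, 2, 4], [3], [5], [6]].

The final insertion tableau P = [[1, 2, 4], [3], [5], [6]] has shape [3, 1, 1, 1].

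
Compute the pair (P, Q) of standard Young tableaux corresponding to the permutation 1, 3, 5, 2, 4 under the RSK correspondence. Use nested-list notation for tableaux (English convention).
P = [[1, 2, 4], [3, 5]], Q = [[1, 2, 3], [4, 5]]

Insert each entry of the permutation into P by Schensted row insertion, recording in Q the position of each new cell.

Insert 1: appended to row 1. P = [[1]].
Insert 3: appended to row 1. P = [[1, 3]].
Insert 5: appended to row 1. P = [[1, 3, 5]].
Insert 2: 2 bumps 3 from row 1; 3 starts row 2. P = [[1, 2, 5], [3]].
Insert 4: 4 bumps 5 from row 1; 5 appends to row 2. P = [[1, 2, 4], [3, 5]].

So P = [[1, 2, 4], [3, 5]], Q = [[1, 2, 3], [4, 5]].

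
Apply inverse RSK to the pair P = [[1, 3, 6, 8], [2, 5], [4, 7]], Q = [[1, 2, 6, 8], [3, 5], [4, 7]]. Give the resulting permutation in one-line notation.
4 7 2 1 5 6 3 8

Reverse the RSK construction: for i from n down to 1, find the cell of Q containing i, remove the entry at that cell from P, and reverse-bump it up through P; the value ejected from row 1 is w(i).

Step i=8: Q has 8 at row 1, column 4; remove that cell from P, ejecting 8. So w(8) = 8. P is now [[1, 3, 6], [2, 5], [4, 7]].
Step i=7: Q has 7 at row 3, column 2; remove 7 from row 3 of P and reverse-bump: 7 enters row 2 and ejects 5; 5 enters row 1 and ejects 3. So w(7) = 3. P is now [[1, 5, 6], [2, 7], [4]].
Step i=6: Q has 6 at row 1, column 3; remove that cell from P, ejecting 6. So w(6) = 6. P is now [[1, 5], [2, 7], [4]].
Step i=5: Q has 5 at row 2, column 2; remove 7 from row 2 of P and reverse-bump: 7 enters row 1 and ejects 5. So w(5) = 5. P is now [[1, 7], [2], [4]].
Step i=4: Q has 4 at row 3, column 1; remove 4 from row 3 of P and reverse-bump: 4 enters row 2 and ejects 2; 2 enters row 1 and ejects 1. So w(4) = 1. P is now [[2, 7], [4]].
Step i=3: Q has 3 at row 2, column 1; remove 4 from row 2 of P and reverse-bump: 4 enters row 1 and ejects 2. So w(3) = 2. P is now [[4, 7]].
Step i=2: Q has 2 at row 1, column 2; remove that cell from P, ejecting 7. So w(2) = 7. P is now [[4]].
Step i=1: Q has 1 at row 1, column 1; remove that cell from P, ejecting 4. So w(1) = 4. P is now [].

So w = 4 7 2 1 5 6 3 8.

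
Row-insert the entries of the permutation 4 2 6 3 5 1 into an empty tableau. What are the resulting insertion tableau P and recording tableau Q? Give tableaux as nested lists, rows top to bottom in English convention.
Insert each entry of the permutation into P by Schensted row insertion, recording in Q the position of each new cell.

Insert 4: appended to row 1. P = [[4]], Q = [[1]].
Insert 2: 2 bumps 4 from row 1; 4 starts row 2. P = [[2], [4]], Q = [[1], [2]].
Insert 6: appended to row 1. P = [[2, 6], [4]], Q = [[1, 3], [2]].
Insert 3: 3 bumps 6 from row 1; 6 appends to row 2. P = [[2, 3], [4, 6]], Q = [[1, 3], [2, 4]].
Insert 5: appended to row 1. P = [[2, 3, 5], [4, 6]], Q = [[1, 3, 5], [2, 4]].
Insert 1: 1 bumps 2 from row 1; 2 bumps 4 from row 2; 4 starts row 3. P = [[1, 3, 5], [2, 6], [4]], Q = [[1, 3, 5], [2, 4], [6]].

So P = [[1, 3, 5], [2, 6], [4]], Q = [[1, 3, 5], [2, 4], [6]].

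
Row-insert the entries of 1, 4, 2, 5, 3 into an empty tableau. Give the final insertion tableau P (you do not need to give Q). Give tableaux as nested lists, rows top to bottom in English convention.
After inserting 1: P = [[1]].
After inserting 4: P = [[1, 4]].
After inserting 2: P = [[1, 2], [4]].
After inserting 5: P = [[1, 2, 5], [4]].
After inserting 3: P = [[1, 2, 3], [4, 5]].

So P = [[1, 2, 3], [4, 5]].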